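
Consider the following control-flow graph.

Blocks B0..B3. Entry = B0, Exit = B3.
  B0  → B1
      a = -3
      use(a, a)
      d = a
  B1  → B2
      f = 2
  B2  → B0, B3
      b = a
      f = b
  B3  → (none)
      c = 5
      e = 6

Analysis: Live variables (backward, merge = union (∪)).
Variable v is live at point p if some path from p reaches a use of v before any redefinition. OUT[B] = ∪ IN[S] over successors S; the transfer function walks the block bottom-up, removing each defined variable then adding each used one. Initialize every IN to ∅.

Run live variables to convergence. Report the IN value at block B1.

Answer: {a}

Derivation:
Converged values:
  B0:   IN={}   OUT={a}
  B1:   IN={a}   OUT={a}
  B2:   IN={a}   OUT={}
  B3:   IN={}   OUT={}

Merge at B1: OUT[B1] = IN[B2] = {a}
Applying B1's transfer function to that OUT value gives IN[B1] (row B1 above).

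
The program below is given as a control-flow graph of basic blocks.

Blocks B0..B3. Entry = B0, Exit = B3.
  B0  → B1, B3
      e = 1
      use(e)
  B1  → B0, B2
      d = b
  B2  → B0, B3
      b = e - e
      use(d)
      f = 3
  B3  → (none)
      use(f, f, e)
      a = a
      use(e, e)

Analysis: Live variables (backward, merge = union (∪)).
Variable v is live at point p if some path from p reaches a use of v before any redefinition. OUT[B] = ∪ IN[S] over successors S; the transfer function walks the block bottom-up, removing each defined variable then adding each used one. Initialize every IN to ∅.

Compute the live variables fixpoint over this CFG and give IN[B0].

Answer: {a, b, f}

Working:
Converged values:
  B0:   IN={a, b, f}   OUT={a, b, e, f}
  B1:   IN={a, b, e, f}   OUT={a, b, d, e, f}
  B2:   IN={a, d, e}   OUT={a, b, e, f}
  B3:   IN={a, e, f}   OUT={}

Merge at B0: OUT[B0] = IN[B1] ⊔ IN[B3] = {a, b, e, f}
Applying B0's transfer function to that OUT value gives IN[B0] (row B0 above).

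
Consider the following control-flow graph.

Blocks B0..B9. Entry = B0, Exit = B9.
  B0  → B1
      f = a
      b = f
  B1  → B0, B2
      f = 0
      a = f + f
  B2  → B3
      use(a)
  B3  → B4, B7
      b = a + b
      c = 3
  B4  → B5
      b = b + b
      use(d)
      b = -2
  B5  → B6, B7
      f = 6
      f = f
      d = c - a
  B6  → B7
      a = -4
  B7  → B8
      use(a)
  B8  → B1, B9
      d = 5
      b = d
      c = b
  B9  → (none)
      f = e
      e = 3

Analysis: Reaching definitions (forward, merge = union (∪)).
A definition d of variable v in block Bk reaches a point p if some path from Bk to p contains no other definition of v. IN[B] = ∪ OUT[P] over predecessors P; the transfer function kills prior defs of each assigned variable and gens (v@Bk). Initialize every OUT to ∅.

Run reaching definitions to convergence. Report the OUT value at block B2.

Answer: {a@B1, b@B0, b@B8, c@B8, d@B8, f@B1}

Derivation:
Converged values:
  B0: | IN={a@B1, b@B0, b@B8, c@B8, d@B8, f@B1} | OUT={a@B1, b@B0, c@B8, d@B8, f@B0}
  B1: | IN={a@B1, a@B6, b@B0, b@B8, c@B8, d@B8, f@B0, f@B1, f@B5} | OUT={a@B1, b@B0, b@B8, c@B8, d@B8, f@B1}
  B2: | IN={a@B1, b@B0, b@B8, c@B8, d@B8, f@B1} | OUT={a@B1, b@B0, b@B8, c@B8, d@B8, f@B1}
  B3: | IN={a@B1, b@B0, b@B8, c@B8, d@B8, f@B1} | OUT={a@B1, b@B3, c@B3, d@B8, f@B1}
  B4: | IN={a@B1, b@B3, c@B3, d@B8, f@B1} | OUT={a@B1, b@B4, c@B3, d@B8, f@B1}
  B5: | IN={a@B1, b@B4, c@B3, d@B8, f@B1} | OUT={a@B1, b@B4, c@B3, d@B5, f@B5}
  B6: | IN={a@B1, b@B4, c@B3, d@B5, f@B5} | OUT={a@B6, b@B4, c@B3, d@B5, f@B5}
  B7: | IN={a@B1, a@B6, b@B3, b@B4, c@B3, d@B5, d@B8, f@B1, f@B5} | OUT={a@B1, a@B6, b@B3, b@B4, c@B3, d@B5, d@B8, f@B1, f@B5}
  B8: | IN={a@B1, a@B6, b@B3, b@B4, c@B3, d@B5, d@B8, f@B1, f@B5} | OUT={a@B1, a@B6, b@B8, c@B8, d@B8, f@B1, f@B5}
  B9: | IN={a@B1, a@B6, b@B8, c@B8, d@B8, f@B1, f@B5} | OUT={a@B1, a@B6, b@B8, c@B8, d@B8, e@B9, f@B9}

Merge at B2: IN[B2] = OUT[B1] = {a@B1, b@B0, b@B8, c@B8, d@B8, f@B1}
Applying B2's transfer function to that IN value gives OUT[B2] (row B2 above).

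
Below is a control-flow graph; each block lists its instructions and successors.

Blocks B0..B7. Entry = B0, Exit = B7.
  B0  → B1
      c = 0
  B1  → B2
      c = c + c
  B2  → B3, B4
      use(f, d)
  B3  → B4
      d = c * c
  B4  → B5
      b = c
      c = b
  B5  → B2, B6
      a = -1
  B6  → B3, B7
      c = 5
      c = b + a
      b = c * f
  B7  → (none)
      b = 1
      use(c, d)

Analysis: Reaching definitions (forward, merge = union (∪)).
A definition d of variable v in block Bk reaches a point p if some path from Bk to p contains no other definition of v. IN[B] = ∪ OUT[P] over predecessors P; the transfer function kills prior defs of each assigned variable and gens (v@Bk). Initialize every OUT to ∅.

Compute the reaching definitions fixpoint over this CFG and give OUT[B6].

Answer: {a@B5, b@B6, c@B6, d@B3}

Derivation:
Converged values:
  B0:   IN={}   OUT={c@B0}
  B1:   IN={c@B0}   OUT={c@B1}
  B2:   IN={a@B5, b@B4, c@B1, c@B4, d@B3}   OUT={a@B5, b@B4, c@B1, c@B4, d@B3}
  B3:   IN={a@B5, b@B4, b@B6, c@B1, c@B4, c@B6, d@B3}   OUT={a@B5, b@B4, b@B6, c@B1, c@B4, c@B6, d@B3}
  B4:   IN={a@B5, b@B4, b@B6, c@B1, c@B4, c@B6, d@B3}   OUT={a@B5, b@B4, c@B4, d@B3}
  B5:   IN={a@B5, b@B4, c@B4, d@B3}   OUT={a@B5, b@B4, c@B4, d@B3}
  B6:   IN={a@B5, b@B4, c@B4, d@B3}   OUT={a@B5, b@B6, c@B6, d@B3}
  B7:   IN={a@B5, b@B6, c@B6, d@B3}   OUT={a@B5, b@B7, c@B6, d@B3}

Merge at B6: IN[B6] = OUT[B5] = {a@B5, b@B4, c@B4, d@B3}
Applying B6's transfer function to that IN value gives OUT[B6] (row B6 above).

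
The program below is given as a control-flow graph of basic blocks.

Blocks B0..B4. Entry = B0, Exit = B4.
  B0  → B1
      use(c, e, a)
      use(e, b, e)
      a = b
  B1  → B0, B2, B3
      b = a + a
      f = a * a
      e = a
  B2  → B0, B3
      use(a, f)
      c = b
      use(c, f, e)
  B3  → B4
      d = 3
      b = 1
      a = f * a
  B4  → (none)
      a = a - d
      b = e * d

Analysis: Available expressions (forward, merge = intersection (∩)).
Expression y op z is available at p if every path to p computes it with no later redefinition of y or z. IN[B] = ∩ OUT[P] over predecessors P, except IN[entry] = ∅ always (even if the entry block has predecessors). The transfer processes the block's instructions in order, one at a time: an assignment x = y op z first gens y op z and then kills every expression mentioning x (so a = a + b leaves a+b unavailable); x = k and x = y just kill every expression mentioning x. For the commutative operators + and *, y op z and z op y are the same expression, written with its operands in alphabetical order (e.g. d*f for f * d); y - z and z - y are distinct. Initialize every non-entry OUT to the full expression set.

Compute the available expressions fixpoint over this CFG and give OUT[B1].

Answer: {a*a, a+a}

Derivation:
Fixpoint table:
  B0: | IN={} | OUT={}
  B1: | IN={} | OUT={a*a, a+a}
  B2: | IN={a*a, a+a} | OUT={a*a, a+a}
  B3: | IN={a*a, a+a} | OUT={}
  B4: | IN={} | OUT={d*e}

Merge at B1: IN[B1] = OUT[B0] = {}
Applying B1's transfer function to that IN value gives OUT[B1] (row B1 above).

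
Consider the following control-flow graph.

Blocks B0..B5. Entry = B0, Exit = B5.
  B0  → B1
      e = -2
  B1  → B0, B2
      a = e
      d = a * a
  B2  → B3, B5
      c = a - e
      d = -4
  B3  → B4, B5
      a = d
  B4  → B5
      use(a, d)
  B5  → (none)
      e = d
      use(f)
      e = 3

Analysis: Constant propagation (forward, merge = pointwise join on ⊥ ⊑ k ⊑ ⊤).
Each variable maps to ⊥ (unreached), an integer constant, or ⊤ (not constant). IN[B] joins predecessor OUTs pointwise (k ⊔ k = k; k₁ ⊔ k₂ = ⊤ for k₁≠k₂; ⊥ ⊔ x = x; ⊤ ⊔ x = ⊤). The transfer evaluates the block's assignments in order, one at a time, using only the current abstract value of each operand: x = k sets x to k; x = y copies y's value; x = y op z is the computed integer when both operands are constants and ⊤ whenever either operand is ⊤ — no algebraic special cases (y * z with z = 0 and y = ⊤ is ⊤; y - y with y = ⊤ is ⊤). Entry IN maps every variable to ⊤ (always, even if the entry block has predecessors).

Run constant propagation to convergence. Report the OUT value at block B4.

Per-block solution:
  B0:  IN=(all ⊤)  OUT={e:-2; rest ⊤}
  B1:  IN={e:-2; rest ⊤}  OUT={a:-2, d:4, e:-2; rest ⊤}
  B2:  IN={a:-2, d:4, e:-2; rest ⊤}  OUT={a:-2, c:0, d:-4, e:-2; rest ⊤}
  B3:  IN={a:-2, c:0, d:-4, e:-2; rest ⊤}  OUT={a:-4, c:0, d:-4, e:-2; rest ⊤}
  B4:  IN={a:-4, c:0, d:-4, e:-2; rest ⊤}  OUT={a:-4, c:0, d:-4, e:-2; rest ⊤}
  B5:  IN={c:0, d:-4, e:-2; rest ⊤}  OUT={c:0, d:-4, e:3; rest ⊤}

Merge at B4: IN[B4] = OUT[B3] = {a: -4, b: ⊤, c: 0, d: -4, e: -2, f: ⊤}
Applying B4's transfer function to that IN value gives OUT[B4] (row B4 above).

Answer: {a: -4, b: ⊤, c: 0, d: -4, e: -2, f: ⊤}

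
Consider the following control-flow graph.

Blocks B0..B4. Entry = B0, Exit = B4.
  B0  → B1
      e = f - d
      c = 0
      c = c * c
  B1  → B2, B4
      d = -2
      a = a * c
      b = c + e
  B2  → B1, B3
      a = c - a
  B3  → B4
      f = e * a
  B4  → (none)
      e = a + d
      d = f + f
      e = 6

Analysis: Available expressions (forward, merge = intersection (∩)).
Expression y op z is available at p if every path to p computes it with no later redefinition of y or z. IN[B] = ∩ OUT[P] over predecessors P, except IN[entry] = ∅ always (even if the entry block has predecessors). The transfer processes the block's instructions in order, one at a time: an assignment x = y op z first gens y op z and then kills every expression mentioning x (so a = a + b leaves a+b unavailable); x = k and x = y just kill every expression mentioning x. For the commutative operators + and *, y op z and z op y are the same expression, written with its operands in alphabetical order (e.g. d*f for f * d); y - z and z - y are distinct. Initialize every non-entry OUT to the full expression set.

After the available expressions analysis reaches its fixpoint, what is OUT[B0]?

Answer: {f-d}

Derivation:
Converged values:
  B0: | IN={} | OUT={f-d}
  B1: | IN={} | OUT={c+e}
  B2: | IN={c+e} | OUT={c+e}
  B3: | IN={c+e} | OUT={a*e, c+e}
  B4: | IN={c+e} | OUT={f+f}

B0 is the boundary node: IN[B0] = {}
Applying B0's transfer function to that IN value gives OUT[B0] (row B0 above).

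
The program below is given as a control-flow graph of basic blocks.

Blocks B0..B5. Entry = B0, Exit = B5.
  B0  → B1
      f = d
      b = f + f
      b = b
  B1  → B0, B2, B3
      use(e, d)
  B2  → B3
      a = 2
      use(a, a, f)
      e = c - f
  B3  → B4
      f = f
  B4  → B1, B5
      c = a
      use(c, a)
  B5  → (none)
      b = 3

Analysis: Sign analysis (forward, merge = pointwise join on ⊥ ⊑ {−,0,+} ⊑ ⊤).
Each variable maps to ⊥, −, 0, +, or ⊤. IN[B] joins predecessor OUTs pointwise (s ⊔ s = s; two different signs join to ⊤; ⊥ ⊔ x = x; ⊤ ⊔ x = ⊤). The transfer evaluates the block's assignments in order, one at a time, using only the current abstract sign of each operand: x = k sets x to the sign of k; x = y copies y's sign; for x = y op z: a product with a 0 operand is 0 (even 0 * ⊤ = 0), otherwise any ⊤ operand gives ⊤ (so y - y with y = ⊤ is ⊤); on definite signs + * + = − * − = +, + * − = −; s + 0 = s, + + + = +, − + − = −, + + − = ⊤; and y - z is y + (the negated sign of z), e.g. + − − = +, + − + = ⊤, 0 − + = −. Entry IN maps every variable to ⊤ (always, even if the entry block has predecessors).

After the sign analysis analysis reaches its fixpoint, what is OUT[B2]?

Answer: {a: +, b: ⊤, c: ⊤, d: ⊤, e: ⊤, f: ⊤}

Derivation:
Converged values:
  B0:   IN=(all ⊤)   OUT=(all ⊤)
  B1:   IN=(all ⊤)   OUT=(all ⊤)
  B2:   IN=(all ⊤)   OUT={a:+; rest ⊤}
  B3:   IN=(all ⊤)   OUT=(all ⊤)
  B4:   IN=(all ⊤)   OUT=(all ⊤)
  B5:   IN=(all ⊤)   OUT={b:+; rest ⊤}

Merge at B2: IN[B2] = OUT[B1] = {a: ⊤, b: ⊤, c: ⊤, d: ⊤, e: ⊤, f: ⊤}
Applying B2's transfer function to that IN value gives OUT[B2] (row B2 above).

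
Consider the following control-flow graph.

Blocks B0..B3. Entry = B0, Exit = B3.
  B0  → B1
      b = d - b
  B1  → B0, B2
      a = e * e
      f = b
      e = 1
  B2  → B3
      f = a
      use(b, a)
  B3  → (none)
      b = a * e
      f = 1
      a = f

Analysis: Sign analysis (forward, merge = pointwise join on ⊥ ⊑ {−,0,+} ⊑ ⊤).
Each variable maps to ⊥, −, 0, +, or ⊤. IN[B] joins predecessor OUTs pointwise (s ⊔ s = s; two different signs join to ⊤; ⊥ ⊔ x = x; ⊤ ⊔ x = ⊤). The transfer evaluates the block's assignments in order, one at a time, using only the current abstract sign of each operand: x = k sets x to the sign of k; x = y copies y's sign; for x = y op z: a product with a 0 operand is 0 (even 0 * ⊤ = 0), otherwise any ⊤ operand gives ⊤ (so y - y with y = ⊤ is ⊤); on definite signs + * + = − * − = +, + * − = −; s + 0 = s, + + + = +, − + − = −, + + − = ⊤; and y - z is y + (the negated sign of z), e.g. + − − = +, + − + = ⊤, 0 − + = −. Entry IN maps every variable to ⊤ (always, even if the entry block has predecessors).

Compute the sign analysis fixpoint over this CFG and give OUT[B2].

Fixpoint table:
  B0: | IN=(all ⊤) | OUT=(all ⊤)
  B1: | IN=(all ⊤) | OUT={e:+; rest ⊤}
  B2: | IN={e:+; rest ⊤} | OUT={e:+; rest ⊤}
  B3: | IN={e:+; rest ⊤} | OUT={a:+, e:+, f:+; rest ⊤}

Merge at B2: IN[B2] = OUT[B1] = {a: ⊤, b: ⊤, c: ⊤, d: ⊤, e: +, f: ⊤}
Applying B2's transfer function to that IN value gives OUT[B2] (row B2 above).

Answer: {a: ⊤, b: ⊤, c: ⊤, d: ⊤, e: +, f: ⊤}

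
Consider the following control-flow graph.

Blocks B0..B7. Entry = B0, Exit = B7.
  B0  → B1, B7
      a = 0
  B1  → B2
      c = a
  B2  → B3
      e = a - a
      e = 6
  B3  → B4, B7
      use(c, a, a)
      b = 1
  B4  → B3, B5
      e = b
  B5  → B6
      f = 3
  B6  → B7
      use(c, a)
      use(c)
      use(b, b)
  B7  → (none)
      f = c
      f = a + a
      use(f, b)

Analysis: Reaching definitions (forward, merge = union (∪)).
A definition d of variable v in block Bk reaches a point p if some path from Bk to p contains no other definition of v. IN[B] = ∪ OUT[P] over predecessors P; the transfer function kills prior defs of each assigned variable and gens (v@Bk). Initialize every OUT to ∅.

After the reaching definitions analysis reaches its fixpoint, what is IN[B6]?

Converged values:
  B0:  IN={}  OUT={a@B0}
  B1:  IN={a@B0}  OUT={a@B0, c@B1}
  B2:  IN={a@B0, c@B1}  OUT={a@B0, c@B1, e@B2}
  B3:  IN={a@B0, b@B3, c@B1, e@B2, e@B4}  OUT={a@B0, b@B3, c@B1, e@B2, e@B4}
  B4:  IN={a@B0, b@B3, c@B1, e@B2, e@B4}  OUT={a@B0, b@B3, c@B1, e@B4}
  B5:  IN={a@B0, b@B3, c@B1, e@B4}  OUT={a@B0, b@B3, c@B1, e@B4, f@B5}
  B6:  IN={a@B0, b@B3, c@B1, e@B4, f@B5}  OUT={a@B0, b@B3, c@B1, e@B4, f@B5}
  B7:  IN={a@B0, b@B3, c@B1, e@B2, e@B4, f@B5}  OUT={a@B0, b@B3, c@B1, e@B2, e@B4, f@B7}

Merge at B6: IN[B6] = OUT[B5] = {a@B0, b@B3, c@B1, e@B4, f@B5}

Answer: {a@B0, b@B3, c@B1, e@B4, f@B5}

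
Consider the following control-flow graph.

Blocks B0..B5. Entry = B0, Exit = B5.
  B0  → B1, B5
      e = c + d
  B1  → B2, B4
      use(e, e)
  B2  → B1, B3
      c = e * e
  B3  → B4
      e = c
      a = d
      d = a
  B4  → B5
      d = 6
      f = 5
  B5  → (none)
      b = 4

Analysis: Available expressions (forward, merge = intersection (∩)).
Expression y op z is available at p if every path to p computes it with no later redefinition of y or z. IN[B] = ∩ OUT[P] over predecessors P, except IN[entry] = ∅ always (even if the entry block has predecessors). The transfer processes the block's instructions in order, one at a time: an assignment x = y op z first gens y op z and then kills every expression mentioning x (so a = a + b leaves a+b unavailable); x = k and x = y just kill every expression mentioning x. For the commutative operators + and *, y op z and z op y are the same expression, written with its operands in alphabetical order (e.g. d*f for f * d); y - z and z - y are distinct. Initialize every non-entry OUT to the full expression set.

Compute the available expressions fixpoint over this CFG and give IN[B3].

Fixpoint table:
  B0: | IN={} | OUT={c+d}
  B1: | IN={} | OUT={}
  B2: | IN={} | OUT={e*e}
  B3: | IN={e*e} | OUT={}
  B4: | IN={} | OUT={}
  B5: | IN={} | OUT={}

Merge at B3: IN[B3] = OUT[B2] = {e*e}

Answer: {e*e}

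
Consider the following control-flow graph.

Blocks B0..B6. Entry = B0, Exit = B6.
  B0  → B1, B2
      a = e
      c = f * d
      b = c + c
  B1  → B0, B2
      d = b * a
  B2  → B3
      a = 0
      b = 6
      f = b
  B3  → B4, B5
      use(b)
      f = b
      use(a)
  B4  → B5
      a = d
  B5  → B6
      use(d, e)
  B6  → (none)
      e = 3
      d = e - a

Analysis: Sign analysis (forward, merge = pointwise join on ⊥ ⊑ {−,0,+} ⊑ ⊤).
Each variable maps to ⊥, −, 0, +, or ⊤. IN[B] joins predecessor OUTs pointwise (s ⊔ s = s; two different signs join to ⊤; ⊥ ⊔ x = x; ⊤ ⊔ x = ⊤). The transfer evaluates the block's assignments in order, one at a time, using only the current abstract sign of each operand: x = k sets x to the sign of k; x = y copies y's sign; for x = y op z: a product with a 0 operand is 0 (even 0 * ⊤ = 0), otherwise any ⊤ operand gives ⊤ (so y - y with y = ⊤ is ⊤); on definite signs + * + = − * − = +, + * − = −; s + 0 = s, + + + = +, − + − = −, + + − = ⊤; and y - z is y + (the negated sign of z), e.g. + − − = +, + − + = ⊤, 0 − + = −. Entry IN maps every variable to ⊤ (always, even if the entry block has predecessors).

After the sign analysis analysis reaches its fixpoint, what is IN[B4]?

Fixpoint table:
  B0:  IN=(all ⊤)  OUT=(all ⊤)
  B1:  IN=(all ⊤)  OUT=(all ⊤)
  B2:  IN=(all ⊤)  OUT={a:0, b:+, f:+; rest ⊤}
  B3:  IN={a:0, b:+, f:+; rest ⊤}  OUT={a:0, b:+, f:+; rest ⊤}
  B4:  IN={a:0, b:+, f:+; rest ⊤}  OUT={b:+, f:+; rest ⊤}
  B5:  IN={b:+, f:+; rest ⊤}  OUT={b:+, f:+; rest ⊤}
  B6:  IN={b:+, f:+; rest ⊤}  OUT={b:+, e:+, f:+; rest ⊤}

Merge at B4: IN[B4] = OUT[B3] = {a: 0, b: +, c: ⊤, d: ⊤, e: ⊤, f: +}

Answer: {a: 0, b: +, c: ⊤, d: ⊤, e: ⊤, f: +}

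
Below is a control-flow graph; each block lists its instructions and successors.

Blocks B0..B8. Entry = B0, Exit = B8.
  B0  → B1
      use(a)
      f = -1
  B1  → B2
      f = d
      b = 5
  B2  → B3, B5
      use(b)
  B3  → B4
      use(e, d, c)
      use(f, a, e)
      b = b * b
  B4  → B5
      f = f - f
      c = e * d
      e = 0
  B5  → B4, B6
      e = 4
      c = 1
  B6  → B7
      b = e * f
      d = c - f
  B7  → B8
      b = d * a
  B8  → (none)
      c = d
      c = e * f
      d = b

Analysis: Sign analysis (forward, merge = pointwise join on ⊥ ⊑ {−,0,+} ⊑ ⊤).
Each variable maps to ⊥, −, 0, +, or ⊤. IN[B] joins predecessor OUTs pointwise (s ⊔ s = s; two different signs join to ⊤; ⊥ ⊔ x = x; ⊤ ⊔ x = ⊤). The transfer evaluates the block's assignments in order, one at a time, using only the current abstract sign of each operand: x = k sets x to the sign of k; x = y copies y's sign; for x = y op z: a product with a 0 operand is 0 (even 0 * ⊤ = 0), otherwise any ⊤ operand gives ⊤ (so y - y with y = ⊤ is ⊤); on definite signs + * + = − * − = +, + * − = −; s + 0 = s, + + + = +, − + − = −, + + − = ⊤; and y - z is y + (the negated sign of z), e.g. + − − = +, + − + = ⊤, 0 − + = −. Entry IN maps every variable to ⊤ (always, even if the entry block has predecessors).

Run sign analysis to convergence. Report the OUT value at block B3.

Converged values:
  B0: | IN=(all ⊤) | OUT={f:-; rest ⊤}
  B1: | IN={f:-; rest ⊤} | OUT={b:+; rest ⊤}
  B2: | IN={b:+; rest ⊤} | OUT={b:+; rest ⊤}
  B3: | IN={b:+; rest ⊤} | OUT={b:+; rest ⊤}
  B4: | IN={b:+; rest ⊤} | OUT={b:+, e:0; rest ⊤}
  B5: | IN={b:+; rest ⊤} | OUT={b:+, c:+, e:+; rest ⊤}
  B6: | IN={b:+, c:+, e:+; rest ⊤} | OUT={c:+, e:+; rest ⊤}
  B7: | IN={c:+, e:+; rest ⊤} | OUT={c:+, e:+; rest ⊤}
  B8: | IN={c:+, e:+; rest ⊤} | OUT={e:+; rest ⊤}

Merge at B3: IN[B3] = OUT[B2] = {a: ⊤, b: +, c: ⊤, d: ⊤, e: ⊤, f: ⊤}
Applying B3's transfer function to that IN value gives OUT[B3] (row B3 above).

Answer: {a: ⊤, b: +, c: ⊤, d: ⊤, e: ⊤, f: ⊤}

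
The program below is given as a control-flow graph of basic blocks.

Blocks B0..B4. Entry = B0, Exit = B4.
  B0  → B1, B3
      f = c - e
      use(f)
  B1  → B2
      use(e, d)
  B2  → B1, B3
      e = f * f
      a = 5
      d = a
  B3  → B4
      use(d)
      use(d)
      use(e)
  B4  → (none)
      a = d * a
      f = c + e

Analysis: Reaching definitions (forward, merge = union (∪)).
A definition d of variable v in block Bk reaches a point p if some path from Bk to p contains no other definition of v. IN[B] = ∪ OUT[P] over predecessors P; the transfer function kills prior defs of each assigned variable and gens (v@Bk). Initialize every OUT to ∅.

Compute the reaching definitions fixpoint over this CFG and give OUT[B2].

Converged values:
  B0: | IN={} | OUT={f@B0}
  B1: | IN={a@B2, d@B2, e@B2, f@B0} | OUT={a@B2, d@B2, e@B2, f@B0}
  B2: | IN={a@B2, d@B2, e@B2, f@B0} | OUT={a@B2, d@B2, e@B2, f@B0}
  B3: | IN={a@B2, d@B2, e@B2, f@B0} | OUT={a@B2, d@B2, e@B2, f@B0}
  B4: | IN={a@B2, d@B2, e@B2, f@B0} | OUT={a@B4, d@B2, e@B2, f@B4}

Merge at B2: IN[B2] = OUT[B1] = {a@B2, d@B2, e@B2, f@B0}
Applying B2's transfer function to that IN value gives OUT[B2] (row B2 above).

Answer: {a@B2, d@B2, e@B2, f@B0}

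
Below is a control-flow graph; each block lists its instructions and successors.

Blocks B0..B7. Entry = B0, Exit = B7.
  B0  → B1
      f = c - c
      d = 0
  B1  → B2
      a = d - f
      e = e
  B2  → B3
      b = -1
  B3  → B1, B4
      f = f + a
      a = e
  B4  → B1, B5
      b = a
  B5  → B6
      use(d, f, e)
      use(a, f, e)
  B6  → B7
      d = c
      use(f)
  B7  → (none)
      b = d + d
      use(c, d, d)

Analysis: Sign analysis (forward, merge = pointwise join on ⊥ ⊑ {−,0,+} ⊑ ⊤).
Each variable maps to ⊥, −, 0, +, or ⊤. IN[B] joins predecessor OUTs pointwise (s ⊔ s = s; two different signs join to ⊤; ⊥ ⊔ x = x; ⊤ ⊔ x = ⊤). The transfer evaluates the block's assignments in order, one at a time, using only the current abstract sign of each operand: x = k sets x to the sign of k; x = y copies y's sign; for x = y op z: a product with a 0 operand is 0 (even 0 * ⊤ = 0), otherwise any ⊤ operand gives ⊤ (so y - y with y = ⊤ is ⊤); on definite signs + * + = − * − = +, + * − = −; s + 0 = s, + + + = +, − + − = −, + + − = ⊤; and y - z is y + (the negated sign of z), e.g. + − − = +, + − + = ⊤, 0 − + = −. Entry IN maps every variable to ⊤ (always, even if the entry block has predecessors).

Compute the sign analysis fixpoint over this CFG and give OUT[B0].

Answer: {a: ⊤, b: ⊤, c: ⊤, d: 0, e: ⊤, f: ⊤}

Working:
Fixpoint table:
  B0: | IN=(all ⊤) | OUT={d:0; rest ⊤}
  B1: | IN={d:0; rest ⊤} | OUT={d:0; rest ⊤}
  B2: | IN={d:0; rest ⊤} | OUT={b:-, d:0; rest ⊤}
  B3: | IN={b:-, d:0; rest ⊤} | OUT={b:-, d:0; rest ⊤}
  B4: | IN={b:-, d:0; rest ⊤} | OUT={d:0; rest ⊤}
  B5: | IN={d:0; rest ⊤} | OUT={d:0; rest ⊤}
  B6: | IN={d:0; rest ⊤} | OUT=(all ⊤)
  B7: | IN=(all ⊤) | OUT=(all ⊤)

B0 is the boundary node: IN[B0] = {a: ⊤, b: ⊤, c: ⊤, d: ⊤, e: ⊤, f: ⊤}
Applying B0's transfer function to that IN value gives OUT[B0] (row B0 above).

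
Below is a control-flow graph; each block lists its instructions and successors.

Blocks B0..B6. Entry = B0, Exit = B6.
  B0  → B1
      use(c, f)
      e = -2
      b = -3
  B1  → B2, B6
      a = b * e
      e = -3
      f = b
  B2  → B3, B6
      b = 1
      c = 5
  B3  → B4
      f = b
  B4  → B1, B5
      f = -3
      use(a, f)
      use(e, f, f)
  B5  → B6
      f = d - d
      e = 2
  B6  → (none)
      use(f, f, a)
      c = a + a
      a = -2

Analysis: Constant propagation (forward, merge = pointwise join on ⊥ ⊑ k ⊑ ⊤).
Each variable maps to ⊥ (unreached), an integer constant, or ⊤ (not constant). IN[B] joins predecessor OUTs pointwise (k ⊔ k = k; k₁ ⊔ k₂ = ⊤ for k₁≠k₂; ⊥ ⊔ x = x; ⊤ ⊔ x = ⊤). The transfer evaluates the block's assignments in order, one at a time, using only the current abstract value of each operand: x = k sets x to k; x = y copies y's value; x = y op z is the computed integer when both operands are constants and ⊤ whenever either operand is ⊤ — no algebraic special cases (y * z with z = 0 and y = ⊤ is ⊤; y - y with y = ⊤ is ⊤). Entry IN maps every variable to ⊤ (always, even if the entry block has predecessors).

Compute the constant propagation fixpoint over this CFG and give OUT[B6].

Answer: {a: -2, b: ⊤, c: ⊤, d: ⊤, e: ⊤, f: ⊤}

Derivation:
Per-block solution:
  B0: | IN=(all ⊤) | OUT={b:-3, e:-2; rest ⊤}
  B1: | IN=(all ⊤) | OUT={e:-3; rest ⊤}
  B2: | IN={e:-3; rest ⊤} | OUT={b:1, c:5, e:-3; rest ⊤}
  B3: | IN={b:1, c:5, e:-3; rest ⊤} | OUT={b:1, c:5, e:-3, f:1; rest ⊤}
  B4: | IN={b:1, c:5, e:-3, f:1; rest ⊤} | OUT={b:1, c:5, e:-3, f:-3; rest ⊤}
  B5: | IN={b:1, c:5, e:-3, f:-3; rest ⊤} | OUT={b:1, c:5, e:2; rest ⊤}
  B6: | IN=(all ⊤) | OUT={a:-2; rest ⊤}

Merge at B6: IN[B6] = OUT[B1] ⊔ OUT[B2] ⊔ OUT[B5] = {a: ⊤, b: ⊤, c: ⊤, d: ⊤, e: ⊤, f: ⊤}
Applying B6's transfer function to that IN value gives OUT[B6] (row B6 above).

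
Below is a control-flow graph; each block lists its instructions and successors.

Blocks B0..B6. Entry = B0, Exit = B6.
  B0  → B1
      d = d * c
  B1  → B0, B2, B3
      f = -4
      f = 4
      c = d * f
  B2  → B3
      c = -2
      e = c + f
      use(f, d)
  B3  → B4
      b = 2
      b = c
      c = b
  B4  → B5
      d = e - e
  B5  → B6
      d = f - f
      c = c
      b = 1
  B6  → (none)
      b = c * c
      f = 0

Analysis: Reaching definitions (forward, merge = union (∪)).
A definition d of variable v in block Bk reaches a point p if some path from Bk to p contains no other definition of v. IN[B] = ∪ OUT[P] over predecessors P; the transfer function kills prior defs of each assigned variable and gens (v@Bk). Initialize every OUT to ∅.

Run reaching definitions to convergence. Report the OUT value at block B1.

Answer: {c@B1, d@B0, f@B1}

Trace:
Fixpoint table:
  B0:  IN={c@B1, d@B0, f@B1}  OUT={c@B1, d@B0, f@B1}
  B1:  IN={c@B1, d@B0, f@B1}  OUT={c@B1, d@B0, f@B1}
  B2:  IN={c@B1, d@B0, f@B1}  OUT={c@B2, d@B0, e@B2, f@B1}
  B3:  IN={c@B1, c@B2, d@B0, e@B2, f@B1}  OUT={b@B3, c@B3, d@B0, e@B2, f@B1}
  B4:  IN={b@B3, c@B3, d@B0, e@B2, f@B1}  OUT={b@B3, c@B3, d@B4, e@B2, f@B1}
  B5:  IN={b@B3, c@B3, d@B4, e@B2, f@B1}  OUT={b@B5, c@B5, d@B5, e@B2, f@B1}
  B6:  IN={b@B5, c@B5, d@B5, e@B2, f@B1}  OUT={b@B6, c@B5, d@B5, e@B2, f@B6}

Merge at B1: IN[B1] = OUT[B0] = {c@B1, d@B0, f@B1}
Applying B1's transfer function to that IN value gives OUT[B1] (row B1 above).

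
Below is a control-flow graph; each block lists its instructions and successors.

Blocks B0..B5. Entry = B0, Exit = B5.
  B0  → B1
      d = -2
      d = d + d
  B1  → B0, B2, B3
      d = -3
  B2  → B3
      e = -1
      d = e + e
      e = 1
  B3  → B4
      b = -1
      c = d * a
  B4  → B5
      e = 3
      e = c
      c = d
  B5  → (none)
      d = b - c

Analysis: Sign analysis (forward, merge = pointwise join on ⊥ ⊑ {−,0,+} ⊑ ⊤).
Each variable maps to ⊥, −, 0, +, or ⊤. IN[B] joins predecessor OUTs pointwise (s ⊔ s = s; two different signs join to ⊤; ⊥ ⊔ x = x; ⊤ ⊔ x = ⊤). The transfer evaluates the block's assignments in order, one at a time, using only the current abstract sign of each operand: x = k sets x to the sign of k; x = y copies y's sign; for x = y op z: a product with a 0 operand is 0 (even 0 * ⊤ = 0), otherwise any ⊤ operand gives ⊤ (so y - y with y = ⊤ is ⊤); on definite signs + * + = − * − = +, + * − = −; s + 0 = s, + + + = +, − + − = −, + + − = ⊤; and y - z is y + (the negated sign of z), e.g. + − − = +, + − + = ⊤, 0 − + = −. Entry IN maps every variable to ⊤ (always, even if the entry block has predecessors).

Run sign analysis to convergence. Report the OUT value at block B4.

Answer: {a: ⊤, b: -, c: -, d: -, e: ⊤, f: ⊤}

Derivation:
Per-block solution:
  B0:  IN=(all ⊤)  OUT={d:-; rest ⊤}
  B1:  IN={d:-; rest ⊤}  OUT={d:-; rest ⊤}
  B2:  IN={d:-; rest ⊤}  OUT={d:-, e:+; rest ⊤}
  B3:  IN={d:-; rest ⊤}  OUT={b:-, d:-; rest ⊤}
  B4:  IN={b:-, d:-; rest ⊤}  OUT={b:-, c:-, d:-; rest ⊤}
  B5:  IN={b:-, c:-, d:-; rest ⊤}  OUT={b:-, c:-; rest ⊤}

Merge at B4: IN[B4] = OUT[B3] = {a: ⊤, b: -, c: ⊤, d: -, e: ⊤, f: ⊤}
Applying B4's transfer function to that IN value gives OUT[B4] (row B4 above).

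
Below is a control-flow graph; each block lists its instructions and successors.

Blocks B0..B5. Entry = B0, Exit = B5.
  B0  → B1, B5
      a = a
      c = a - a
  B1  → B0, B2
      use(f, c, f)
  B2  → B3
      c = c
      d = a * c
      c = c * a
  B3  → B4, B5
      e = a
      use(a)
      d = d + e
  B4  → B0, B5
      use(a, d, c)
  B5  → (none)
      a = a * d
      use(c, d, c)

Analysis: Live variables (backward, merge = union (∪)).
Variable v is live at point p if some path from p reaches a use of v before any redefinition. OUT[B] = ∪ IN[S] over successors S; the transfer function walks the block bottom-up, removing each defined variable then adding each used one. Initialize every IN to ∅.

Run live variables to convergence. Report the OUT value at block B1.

Answer: {a, c, d, f}

Derivation:
Per-block solution:
  B0: | IN={a, d, f} | OUT={a, c, d, f}
  B1: | IN={a, c, d, f} | OUT={a, c, d, f}
  B2: | IN={a, c, f} | OUT={a, c, d, f}
  B3: | IN={a, c, d, f} | OUT={a, c, d, f}
  B4: | IN={a, c, d, f} | OUT={a, c, d, f}
  B5: | IN={a, c, d} | OUT={}

Merge at B1: OUT[B1] = IN[B0] ⊔ IN[B2] = {a, c, d, f}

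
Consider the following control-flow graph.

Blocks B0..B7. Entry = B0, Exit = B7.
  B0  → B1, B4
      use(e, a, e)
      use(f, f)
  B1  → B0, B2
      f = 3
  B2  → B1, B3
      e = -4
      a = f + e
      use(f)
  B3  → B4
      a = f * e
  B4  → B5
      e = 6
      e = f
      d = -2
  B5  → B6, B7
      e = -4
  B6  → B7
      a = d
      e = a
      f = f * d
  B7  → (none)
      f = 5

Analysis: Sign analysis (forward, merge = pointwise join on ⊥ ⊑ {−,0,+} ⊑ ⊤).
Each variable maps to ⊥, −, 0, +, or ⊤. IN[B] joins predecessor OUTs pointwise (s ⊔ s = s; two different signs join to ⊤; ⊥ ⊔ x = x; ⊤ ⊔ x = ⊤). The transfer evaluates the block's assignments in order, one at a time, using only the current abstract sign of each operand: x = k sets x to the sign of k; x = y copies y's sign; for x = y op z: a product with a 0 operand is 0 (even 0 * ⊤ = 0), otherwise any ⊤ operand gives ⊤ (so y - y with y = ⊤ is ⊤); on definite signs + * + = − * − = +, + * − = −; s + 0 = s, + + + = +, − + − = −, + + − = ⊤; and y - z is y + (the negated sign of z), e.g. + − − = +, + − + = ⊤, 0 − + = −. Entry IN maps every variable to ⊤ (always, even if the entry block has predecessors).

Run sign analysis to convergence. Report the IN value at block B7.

Answer: {a: ⊤, b: ⊤, c: ⊤, d: -, e: -, f: ⊤}

Working:
Converged values:
  B0: | IN=(all ⊤) | OUT=(all ⊤)
  B1: | IN=(all ⊤) | OUT={f:+; rest ⊤}
  B2: | IN={f:+; rest ⊤} | OUT={e:-, f:+; rest ⊤}
  B3: | IN={e:-, f:+; rest ⊤} | OUT={a:-, e:-, f:+; rest ⊤}
  B4: | IN=(all ⊤) | OUT={d:-; rest ⊤}
  B5: | IN={d:-; rest ⊤} | OUT={d:-, e:-; rest ⊤}
  B6: | IN={d:-, e:-; rest ⊤} | OUT={a:-, d:-, e:-; rest ⊤}
  B7: | IN={d:-, e:-; rest ⊤} | OUT={d:-, e:-, f:+; rest ⊤}

Merge at B7: IN[B7] = OUT[B5] ⊔ OUT[B6] = {a: ⊤, b: ⊤, c: ⊤, d: -, e: -, f: ⊤}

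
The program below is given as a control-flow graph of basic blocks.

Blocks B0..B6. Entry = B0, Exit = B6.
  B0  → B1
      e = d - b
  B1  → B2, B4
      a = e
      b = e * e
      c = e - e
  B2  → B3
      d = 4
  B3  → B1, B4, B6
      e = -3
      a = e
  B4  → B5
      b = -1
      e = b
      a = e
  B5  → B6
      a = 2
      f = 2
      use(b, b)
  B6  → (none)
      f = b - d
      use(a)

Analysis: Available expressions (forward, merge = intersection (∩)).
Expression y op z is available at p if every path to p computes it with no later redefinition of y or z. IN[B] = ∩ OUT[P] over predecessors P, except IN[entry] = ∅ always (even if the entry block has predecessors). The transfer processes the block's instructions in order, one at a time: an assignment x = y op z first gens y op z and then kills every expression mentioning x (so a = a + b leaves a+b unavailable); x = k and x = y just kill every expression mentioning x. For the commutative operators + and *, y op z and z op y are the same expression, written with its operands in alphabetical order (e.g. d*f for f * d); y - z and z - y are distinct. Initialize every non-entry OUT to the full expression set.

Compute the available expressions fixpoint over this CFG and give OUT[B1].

Answer: {e*e, e-e}

Trace:
Fixpoint table:
  B0:  IN={}  OUT={d-b}
  B1:  IN={}  OUT={e*e, e-e}
  B2:  IN={e*e, e-e}  OUT={e*e, e-e}
  B3:  IN={e*e, e-e}  OUT={}
  B4:  IN={}  OUT={}
  B5:  IN={}  OUT={}
  B6:  IN={}  OUT={b-d}

Merge at B1: IN[B1] = OUT[B0] ∩ OUT[B3] = {}
Applying B1's transfer function to that IN value gives OUT[B1] (row B1 above).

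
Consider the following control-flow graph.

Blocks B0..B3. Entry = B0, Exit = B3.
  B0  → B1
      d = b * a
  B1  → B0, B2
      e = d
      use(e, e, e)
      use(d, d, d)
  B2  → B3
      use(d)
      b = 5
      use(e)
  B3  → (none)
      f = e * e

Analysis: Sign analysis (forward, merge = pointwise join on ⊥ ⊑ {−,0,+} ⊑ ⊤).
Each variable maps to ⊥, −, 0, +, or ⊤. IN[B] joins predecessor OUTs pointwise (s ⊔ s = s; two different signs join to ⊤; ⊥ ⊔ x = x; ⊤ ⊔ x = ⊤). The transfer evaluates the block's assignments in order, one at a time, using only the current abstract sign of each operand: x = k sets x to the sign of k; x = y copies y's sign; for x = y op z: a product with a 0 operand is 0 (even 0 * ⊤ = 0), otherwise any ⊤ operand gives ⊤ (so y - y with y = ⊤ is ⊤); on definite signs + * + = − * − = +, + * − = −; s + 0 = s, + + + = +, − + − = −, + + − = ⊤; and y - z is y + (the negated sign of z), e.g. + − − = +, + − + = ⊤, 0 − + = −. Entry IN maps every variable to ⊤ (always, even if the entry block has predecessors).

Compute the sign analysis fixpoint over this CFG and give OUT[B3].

Converged values:
  B0:  IN=(all ⊤)  OUT=(all ⊤)
  B1:  IN=(all ⊤)  OUT=(all ⊤)
  B2:  IN=(all ⊤)  OUT={b:+; rest ⊤}
  B3:  IN={b:+; rest ⊤}  OUT={b:+; rest ⊤}

Merge at B3: IN[B3] = OUT[B2] = {a: ⊤, b: +, c: ⊤, d: ⊤, e: ⊤, f: ⊤}
Applying B3's transfer function to that IN value gives OUT[B3] (row B3 above).

Answer: {a: ⊤, b: +, c: ⊤, d: ⊤, e: ⊤, f: ⊤}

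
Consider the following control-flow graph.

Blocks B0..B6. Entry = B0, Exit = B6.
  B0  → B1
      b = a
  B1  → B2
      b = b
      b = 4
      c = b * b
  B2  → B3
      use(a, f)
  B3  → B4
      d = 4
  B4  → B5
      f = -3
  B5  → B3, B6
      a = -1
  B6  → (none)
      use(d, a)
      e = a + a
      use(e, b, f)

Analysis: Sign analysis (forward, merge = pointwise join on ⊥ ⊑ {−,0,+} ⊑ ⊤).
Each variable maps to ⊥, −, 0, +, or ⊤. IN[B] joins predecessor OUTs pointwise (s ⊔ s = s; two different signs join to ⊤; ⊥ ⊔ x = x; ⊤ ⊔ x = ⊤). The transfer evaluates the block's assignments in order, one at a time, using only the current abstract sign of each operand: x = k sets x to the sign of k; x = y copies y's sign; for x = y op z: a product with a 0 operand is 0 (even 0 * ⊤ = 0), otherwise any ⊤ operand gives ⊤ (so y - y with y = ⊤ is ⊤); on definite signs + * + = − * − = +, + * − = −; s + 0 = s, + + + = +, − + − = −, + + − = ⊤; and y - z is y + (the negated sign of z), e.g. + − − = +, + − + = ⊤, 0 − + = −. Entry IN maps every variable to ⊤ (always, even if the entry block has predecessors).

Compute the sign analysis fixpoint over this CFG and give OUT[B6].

Per-block solution:
  B0:   IN=(all ⊤)   OUT=(all ⊤)
  B1:   IN=(all ⊤)   OUT={b:+, c:+; rest ⊤}
  B2:   IN={b:+, c:+; rest ⊤}   OUT={b:+, c:+; rest ⊤}
  B3:   IN={b:+, c:+; rest ⊤}   OUT={b:+, c:+, d:+; rest ⊤}
  B4:   IN={b:+, c:+, d:+; rest ⊤}   OUT={b:+, c:+, d:+, f:-; rest ⊤}
  B5:   IN={b:+, c:+, d:+, f:-; rest ⊤}   OUT={a:-, b:+, c:+, d:+, f:-; rest ⊤}
  B6:   IN={a:-, b:+, c:+, d:+, f:-; rest ⊤}   OUT={a:-, b:+, c:+, d:+, e:-, f:-; rest ⊤}

Merge at B6: IN[B6] = OUT[B5] = {a: -, b: +, c: +, d: +, e: ⊤, f: -}
Applying B6's transfer function to that IN value gives OUT[B6] (row B6 above).

Answer: {a: -, b: +, c: +, d: +, e: -, f: -}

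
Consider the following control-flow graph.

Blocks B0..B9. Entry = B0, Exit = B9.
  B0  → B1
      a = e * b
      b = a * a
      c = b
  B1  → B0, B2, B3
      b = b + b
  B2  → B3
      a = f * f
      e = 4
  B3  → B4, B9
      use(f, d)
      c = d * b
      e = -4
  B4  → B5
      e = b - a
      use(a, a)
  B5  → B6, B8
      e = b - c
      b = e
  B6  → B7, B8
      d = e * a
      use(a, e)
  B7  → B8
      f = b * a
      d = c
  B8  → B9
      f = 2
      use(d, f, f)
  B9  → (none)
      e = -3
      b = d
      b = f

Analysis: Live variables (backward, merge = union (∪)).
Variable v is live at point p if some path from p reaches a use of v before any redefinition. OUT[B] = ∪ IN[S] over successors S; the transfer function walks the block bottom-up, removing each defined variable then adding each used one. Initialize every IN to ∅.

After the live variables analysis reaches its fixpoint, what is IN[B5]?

Answer: {a, b, c, d}

Trace:
Per-block solution:
  B0:   IN={b, d, e, f}   OUT={a, b, d, e, f}
  B1:   IN={a, b, d, e, f}   OUT={a, b, d, e, f}
  B2:   IN={b, d, f}   OUT={a, b, d, f}
  B3:   IN={a, b, d, f}   OUT={a, b, c, d, f}
  B4:   IN={a, b, c, d}   OUT={a, b, c, d}
  B5:   IN={a, b, c, d}   OUT={a, b, c, d, e}
  B6:   IN={a, b, c, e}   OUT={a, b, c, d}
  B7:   IN={a, b, c}   OUT={d}
  B8:   IN={d}   OUT={d, f}
  B9:   IN={d, f}   OUT={}

Merge at B5: OUT[B5] = IN[B6] ⊔ IN[B8] = {a, b, c, d, e}
Applying B5's transfer function to that OUT value gives IN[B5] (row B5 above).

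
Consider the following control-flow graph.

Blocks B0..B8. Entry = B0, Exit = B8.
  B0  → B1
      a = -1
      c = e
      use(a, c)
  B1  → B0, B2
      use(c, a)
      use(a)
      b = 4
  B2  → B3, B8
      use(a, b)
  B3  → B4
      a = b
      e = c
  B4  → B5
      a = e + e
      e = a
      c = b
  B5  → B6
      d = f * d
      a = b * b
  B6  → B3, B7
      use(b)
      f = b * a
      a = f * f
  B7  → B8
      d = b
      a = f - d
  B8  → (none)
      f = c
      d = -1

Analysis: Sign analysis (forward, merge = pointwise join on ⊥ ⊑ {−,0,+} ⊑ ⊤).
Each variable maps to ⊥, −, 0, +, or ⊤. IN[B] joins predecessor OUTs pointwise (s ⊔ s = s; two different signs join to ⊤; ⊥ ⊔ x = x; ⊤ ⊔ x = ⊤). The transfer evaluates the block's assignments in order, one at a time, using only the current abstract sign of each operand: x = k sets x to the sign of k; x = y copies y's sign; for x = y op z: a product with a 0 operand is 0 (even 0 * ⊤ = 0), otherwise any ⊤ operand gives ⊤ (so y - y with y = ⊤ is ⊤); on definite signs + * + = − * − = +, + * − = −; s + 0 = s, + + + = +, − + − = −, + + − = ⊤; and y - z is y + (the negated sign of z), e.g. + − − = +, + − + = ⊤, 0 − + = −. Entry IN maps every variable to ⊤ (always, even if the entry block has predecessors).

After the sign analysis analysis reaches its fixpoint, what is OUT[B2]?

Answer: {a: -, b: +, c: ⊤, d: ⊤, e: ⊤, f: ⊤}

Derivation:
Per-block solution:
  B0:   IN=(all ⊤)   OUT={a:-; rest ⊤}
  B1:   IN={a:-; rest ⊤}   OUT={a:-, b:+; rest ⊤}
  B2:   IN={a:-, b:+; rest ⊤}   OUT={a:-, b:+; rest ⊤}
  B3:   IN={b:+; rest ⊤}   OUT={a:+, b:+; rest ⊤}
  B4:   IN={a:+, b:+; rest ⊤}   OUT={b:+, c:+; rest ⊤}
  B5:   IN={b:+, c:+; rest ⊤}   OUT={a:+, b:+, c:+; rest ⊤}
  B6:   IN={a:+, b:+, c:+; rest ⊤}   OUT={a:+, b:+, c:+, f:+; rest ⊤}
  B7:   IN={a:+, b:+, c:+, f:+; rest ⊤}   OUT={b:+, c:+, d:+, f:+; rest ⊤}
  B8:   IN={b:+; rest ⊤}   OUT={b:+, d:-; rest ⊤}

Merge at B2: IN[B2] = OUT[B1] = {a: -, b: +, c: ⊤, d: ⊤, e: ⊤, f: ⊤}
Applying B2's transfer function to that IN value gives OUT[B2] (row B2 above).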